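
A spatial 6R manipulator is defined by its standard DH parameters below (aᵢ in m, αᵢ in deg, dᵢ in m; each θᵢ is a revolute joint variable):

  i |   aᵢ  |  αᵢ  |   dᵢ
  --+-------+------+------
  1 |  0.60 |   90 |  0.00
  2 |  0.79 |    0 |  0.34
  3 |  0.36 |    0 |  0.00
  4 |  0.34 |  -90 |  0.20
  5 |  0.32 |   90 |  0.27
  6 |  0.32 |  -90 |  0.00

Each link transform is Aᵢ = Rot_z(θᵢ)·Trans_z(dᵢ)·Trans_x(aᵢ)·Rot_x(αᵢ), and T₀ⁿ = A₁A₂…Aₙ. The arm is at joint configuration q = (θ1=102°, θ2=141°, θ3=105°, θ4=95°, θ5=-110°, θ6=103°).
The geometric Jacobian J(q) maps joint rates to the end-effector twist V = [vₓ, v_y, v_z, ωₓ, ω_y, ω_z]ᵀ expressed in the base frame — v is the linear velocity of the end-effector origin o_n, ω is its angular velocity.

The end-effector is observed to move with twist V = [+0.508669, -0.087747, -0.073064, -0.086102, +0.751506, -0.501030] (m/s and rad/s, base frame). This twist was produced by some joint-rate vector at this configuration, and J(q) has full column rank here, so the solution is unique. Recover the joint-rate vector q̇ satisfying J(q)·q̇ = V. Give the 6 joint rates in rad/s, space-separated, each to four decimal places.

o_n = [0.7000, 0.4251, 0.6353]
J₁: ẑ×o_n = [-0.4251, 0.7000, 0.0000], ω = ẑ
J2: z=[0.9781, 0.2079, 0.0000] o=[-0.1247, 0.5869, 0.0000] → [0.1321, -0.6214, -0.3297, 0.9781, 0.2079, 0.0000]
J3: z=[0.9781, 0.2079, 0.0000] o=[0.3355, 0.0570, 0.4972] → [0.0287, -0.1351, 0.2843, 0.9781, 0.2079, 0.0000]
J4: z=[0.9781, 0.2079, 0.0000] o=[0.3659, -0.0862, 0.1683] → [0.0971, -0.4568, 0.4307, 0.9781, 0.2079, 0.0000]
J5: z=[-0.0677, 0.3185, 0.9455] o=[0.4947, 0.2699, 0.0576] → [0.0372, 0.2332, -0.0759, -0.0677, 0.3185, 0.9455]
J6: z=[-0.1498, -0.9402, 0.3059] o=[0.7921, 0.3171, 0.3485] → [-0.3027, 0.0148, -0.1028, -0.1498, -0.9402, 0.3059]
q̇ = J⁺·V = [-0.9070, -0.1540, 0.9970, -0.9820, 0.6290, -0.6170]

-0.9070 -0.1540 0.9970 -0.9820 0.6290 -0.6170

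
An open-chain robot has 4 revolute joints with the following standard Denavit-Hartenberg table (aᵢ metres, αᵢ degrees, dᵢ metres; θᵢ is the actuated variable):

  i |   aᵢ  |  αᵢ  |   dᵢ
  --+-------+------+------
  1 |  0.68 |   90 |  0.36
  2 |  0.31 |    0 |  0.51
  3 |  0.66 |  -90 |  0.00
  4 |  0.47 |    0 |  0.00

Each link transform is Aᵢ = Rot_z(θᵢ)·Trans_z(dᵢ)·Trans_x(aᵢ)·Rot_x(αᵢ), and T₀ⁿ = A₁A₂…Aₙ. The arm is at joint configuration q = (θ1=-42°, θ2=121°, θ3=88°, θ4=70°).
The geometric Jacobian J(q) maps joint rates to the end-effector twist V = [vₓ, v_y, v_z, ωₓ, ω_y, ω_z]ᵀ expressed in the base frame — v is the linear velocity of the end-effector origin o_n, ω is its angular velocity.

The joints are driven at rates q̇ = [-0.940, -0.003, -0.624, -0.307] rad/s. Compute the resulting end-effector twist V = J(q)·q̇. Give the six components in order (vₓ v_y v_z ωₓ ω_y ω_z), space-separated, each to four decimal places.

-0.2295 0.3900 0.3848 0.3089 0.5655 -0.6715

o_n = [-0.1925, 0.0814, 0.2278]
J₁: ẑ×o_n = [-0.0814, -0.1925, 0.0000], ω = ẑ
J2: z=[-0.6691, -0.7431, 0.0000] o=[0.5053, -0.4550, 0.3600] → [0.0982, -0.0884, -0.8775, -0.6691, -0.7431, 0.0000]
J3: z=[-0.6691, -0.7431, 0.0000] o=[0.0454, -0.7272, 0.6257] → [0.2957, -0.2663, -0.7178, -0.6691, -0.7431, 0.0000]
J4: z=[0.3603, -0.3244, -0.8746] o=[-0.3835, -0.3409, 0.3057] → [0.3946, -0.1390, 0.2141, 0.3603, -0.3244, -0.8746]
V = J·q̇ = [-0.2295, 0.3900, 0.3848, 0.3089, 0.5655, -0.6715]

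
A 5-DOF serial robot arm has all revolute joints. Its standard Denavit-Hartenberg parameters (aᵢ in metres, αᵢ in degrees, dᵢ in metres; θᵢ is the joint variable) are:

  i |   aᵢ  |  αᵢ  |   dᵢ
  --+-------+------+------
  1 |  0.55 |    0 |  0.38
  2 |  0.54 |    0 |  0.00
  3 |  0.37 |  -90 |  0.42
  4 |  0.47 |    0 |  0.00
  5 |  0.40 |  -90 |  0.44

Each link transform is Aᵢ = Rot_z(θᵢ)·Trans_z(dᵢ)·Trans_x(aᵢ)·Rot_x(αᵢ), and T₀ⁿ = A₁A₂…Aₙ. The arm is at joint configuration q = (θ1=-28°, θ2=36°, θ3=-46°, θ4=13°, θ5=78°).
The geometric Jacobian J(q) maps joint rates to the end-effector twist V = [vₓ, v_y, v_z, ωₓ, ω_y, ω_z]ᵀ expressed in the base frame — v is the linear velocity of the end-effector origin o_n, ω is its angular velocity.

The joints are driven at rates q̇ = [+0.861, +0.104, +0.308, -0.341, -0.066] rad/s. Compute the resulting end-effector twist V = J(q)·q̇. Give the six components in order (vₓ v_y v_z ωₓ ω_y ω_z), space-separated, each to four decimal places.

0.5085 1.9801 0.1533 -0.2506 -0.3207 1.2730

o_n = [1.9382, -0.3418, 0.2943]
J₁: ẑ×o_n = [0.3418, 1.9382, -0.0000], ω = ẑ
J2: z=[0.0000, 0.0000, 1.0000] o=[0.4856, -0.2582, 0.3800] → [0.0836, 1.4526, -0.0000, 0.0000, 0.0000, 1.0000]
J3: z=[0.0000, 0.0000, 1.0000] o=[1.0204, -0.1831, 0.3800] → [0.1587, 0.9178, -0.0000, 0.0000, 0.0000, 1.0000]
J4: z=[0.6157, 0.7880, 0.0000] o=[1.3119, -0.4109, 0.8000] → [-0.3985, 0.3113, -0.4510, 0.6157, 0.7880, 0.0000]
J5: z=[0.6157, 0.7880, 0.0000] o=[1.6728, -0.6928, 0.6943] → [-0.3152, 0.2462, 0.0070, 0.6157, 0.7880, 0.0000]
V = J·q̇ = [0.5085, 1.9801, 0.1533, -0.2506, -0.3207, 1.2730]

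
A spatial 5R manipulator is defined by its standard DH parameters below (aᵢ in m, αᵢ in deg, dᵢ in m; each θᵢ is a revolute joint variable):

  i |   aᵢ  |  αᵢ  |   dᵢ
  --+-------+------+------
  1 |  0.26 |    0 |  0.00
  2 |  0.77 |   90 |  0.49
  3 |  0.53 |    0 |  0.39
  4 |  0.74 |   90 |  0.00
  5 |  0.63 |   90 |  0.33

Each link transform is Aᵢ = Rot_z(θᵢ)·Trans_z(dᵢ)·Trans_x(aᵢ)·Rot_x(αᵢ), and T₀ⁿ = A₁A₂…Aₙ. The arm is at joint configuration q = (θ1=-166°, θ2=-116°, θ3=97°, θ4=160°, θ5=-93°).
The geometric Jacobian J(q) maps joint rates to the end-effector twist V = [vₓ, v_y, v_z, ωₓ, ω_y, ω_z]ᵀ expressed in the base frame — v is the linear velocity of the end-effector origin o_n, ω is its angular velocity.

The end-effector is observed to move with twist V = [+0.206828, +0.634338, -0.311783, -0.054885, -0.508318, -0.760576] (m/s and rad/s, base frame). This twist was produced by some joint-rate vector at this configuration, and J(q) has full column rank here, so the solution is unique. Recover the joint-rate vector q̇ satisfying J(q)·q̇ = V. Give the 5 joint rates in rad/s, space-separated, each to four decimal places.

-0.9630 0.0850 -0.5140 0.5660 0.5220

o_n = [-0.4394, 0.2067, 0.4014]
J₁: ẑ×o_n = [-0.2067, -0.4394, 0.0000], ω = ẑ
J2: z=[0.0000, 0.0000, 1.0000] o=[-0.2523, -0.0629, 0.0000] → [-0.2696, -0.1872, 0.0000, 0.0000, 0.0000, 1.0000]
J3: z=[0.9781, -0.2079, 0.0000] o=[-0.0922, 0.6903, 0.4900] → [0.0184, 0.0867, -0.5452, 0.9781, -0.2079, 0.0000]
J4: z=[0.9781, -0.2079, 0.0000] o=[0.2759, 0.5460, 1.0160] → [0.1278, 0.6012, -0.4806, 0.9781, -0.2079, 0.0000]
J5: z=[-0.2026, -0.9531, 0.2250] o=[0.2413, 0.3832, 0.2950] → [-0.0617, -0.1316, -0.6130, -0.2026, -0.9531, 0.2250]
q̇ = J⁺·V = [-0.9630, 0.0850, -0.5140, 0.5660, 0.5220]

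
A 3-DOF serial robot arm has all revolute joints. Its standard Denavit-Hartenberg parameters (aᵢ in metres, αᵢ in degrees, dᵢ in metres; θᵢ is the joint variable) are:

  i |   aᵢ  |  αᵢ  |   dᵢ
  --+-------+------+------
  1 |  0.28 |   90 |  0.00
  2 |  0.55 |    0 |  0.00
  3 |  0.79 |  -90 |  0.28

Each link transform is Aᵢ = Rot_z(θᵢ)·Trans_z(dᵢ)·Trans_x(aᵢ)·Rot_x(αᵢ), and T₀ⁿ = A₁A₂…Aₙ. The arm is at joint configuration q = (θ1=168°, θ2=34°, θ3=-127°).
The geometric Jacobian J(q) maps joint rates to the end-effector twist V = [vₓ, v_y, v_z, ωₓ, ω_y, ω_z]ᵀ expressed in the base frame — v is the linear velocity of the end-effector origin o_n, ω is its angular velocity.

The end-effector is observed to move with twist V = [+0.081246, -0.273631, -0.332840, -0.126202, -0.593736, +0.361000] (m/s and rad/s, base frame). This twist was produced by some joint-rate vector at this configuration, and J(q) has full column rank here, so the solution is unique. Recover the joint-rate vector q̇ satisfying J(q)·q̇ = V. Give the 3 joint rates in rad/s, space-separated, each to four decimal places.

o_n = [-0.6212, 0.4183, -0.4814]
J₁: ẑ×o_n = [-0.4183, -0.6212, 0.0000], ω = ẑ
J2: z=[0.2079, 0.9781, 0.0000] o=[-0.2739, 0.0582, 0.0000] → [-0.4708, 0.1001, 0.4146, 0.2079, 0.9781, 0.0000]
J3: z=[0.2079, 0.9781, 0.0000] o=[-0.7199, 0.1530, 0.3076] → [-0.7717, 0.1640, -0.0413, 0.2079, 0.9781, 0.0000]
q̇ = J⁺·V = [0.3610, -0.7850, 0.1780]

0.3610 -0.7850 0.1780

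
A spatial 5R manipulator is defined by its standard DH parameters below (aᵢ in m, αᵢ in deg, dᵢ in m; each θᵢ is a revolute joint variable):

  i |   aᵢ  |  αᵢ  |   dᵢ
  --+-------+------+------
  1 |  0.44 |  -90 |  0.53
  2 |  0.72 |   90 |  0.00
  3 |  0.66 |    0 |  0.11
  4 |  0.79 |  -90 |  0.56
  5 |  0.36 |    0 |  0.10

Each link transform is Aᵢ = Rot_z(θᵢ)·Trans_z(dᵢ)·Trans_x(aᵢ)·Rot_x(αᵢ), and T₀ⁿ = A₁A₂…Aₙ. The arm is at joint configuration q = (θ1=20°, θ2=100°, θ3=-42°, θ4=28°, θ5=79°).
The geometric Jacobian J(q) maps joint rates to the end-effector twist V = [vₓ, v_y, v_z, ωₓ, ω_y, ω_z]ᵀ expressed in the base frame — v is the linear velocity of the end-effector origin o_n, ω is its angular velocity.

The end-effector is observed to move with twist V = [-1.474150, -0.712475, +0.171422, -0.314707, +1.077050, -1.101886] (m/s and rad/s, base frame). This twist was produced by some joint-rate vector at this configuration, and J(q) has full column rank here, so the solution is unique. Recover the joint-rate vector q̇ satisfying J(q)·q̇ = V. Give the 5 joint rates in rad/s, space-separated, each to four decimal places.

-0.9380 0.5230 0.1320 -0.0320 0.6150

o_n = [0.5580, -0.3847, -1.5614]
J₁: ẑ×o_n = [0.3847, 0.5580, -0.0000], ω = ẑ
J2: z=[-0.3420, 0.9397, 0.0000] o=[0.4135, 0.1505, 0.5300] → [-1.9653, -0.7153, 0.0473, -0.3420, 0.9397, 0.0000]
J3: z=[0.9254, 0.3368, -0.1736] o=[0.2960, 0.1077, -0.1791] → [-0.5511, 1.2338, -0.5439, 0.9254, 0.3368, -0.1736]
J4: z=[0.9254, 0.3368, -0.1736] o=[0.4688, -0.2993, -0.6812] → [-0.3113, 0.7991, -0.1090, 0.9254, 0.3368, -0.1736]
J5: z=[-0.3713, 0.8974, -0.2382] o=[0.9273, -0.3358, -1.5333] → [-0.0369, 0.0776, 0.3496, -0.3713, 0.8974, -0.2382]
q̇ = J⁺·V = [-0.9380, 0.5230, 0.1320, -0.0320, 0.6150]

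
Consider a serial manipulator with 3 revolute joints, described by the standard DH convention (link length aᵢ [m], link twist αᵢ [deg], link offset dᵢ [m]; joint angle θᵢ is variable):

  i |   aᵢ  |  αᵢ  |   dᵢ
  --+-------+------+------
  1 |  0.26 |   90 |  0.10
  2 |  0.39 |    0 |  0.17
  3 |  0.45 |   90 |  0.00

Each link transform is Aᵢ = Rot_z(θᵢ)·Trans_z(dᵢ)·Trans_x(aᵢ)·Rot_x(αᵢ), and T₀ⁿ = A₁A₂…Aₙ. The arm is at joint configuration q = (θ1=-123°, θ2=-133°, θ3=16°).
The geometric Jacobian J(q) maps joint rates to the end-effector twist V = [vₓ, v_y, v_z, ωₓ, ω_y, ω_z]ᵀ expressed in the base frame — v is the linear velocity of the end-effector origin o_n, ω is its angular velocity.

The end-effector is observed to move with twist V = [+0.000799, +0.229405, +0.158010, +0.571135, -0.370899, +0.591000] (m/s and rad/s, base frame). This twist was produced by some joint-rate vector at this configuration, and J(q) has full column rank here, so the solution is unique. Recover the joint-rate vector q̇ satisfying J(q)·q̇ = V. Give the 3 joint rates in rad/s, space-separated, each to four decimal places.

o_n = [-0.0280, 0.2689, -0.5862]
J₁: ẑ×o_n = [-0.2689, -0.0280, 0.0000], ω = ẑ
J2: z=[-0.8387, 0.5446, 0.0000] o=[-0.1416, -0.2181, 0.1000] → [-0.3737, -0.5755, -0.4703, -0.8387, 0.5446, 0.0000]
J3: z=[-0.8387, 0.5446, 0.0000] o=[-0.1393, 0.0976, -0.1852] → [-0.2184, -0.3363, -0.2043, -0.8387, 0.5446, 0.0000]
q̇ = J⁺·V = [0.5910, -0.0710, -0.6100]

0.5910 -0.0710 -0.6100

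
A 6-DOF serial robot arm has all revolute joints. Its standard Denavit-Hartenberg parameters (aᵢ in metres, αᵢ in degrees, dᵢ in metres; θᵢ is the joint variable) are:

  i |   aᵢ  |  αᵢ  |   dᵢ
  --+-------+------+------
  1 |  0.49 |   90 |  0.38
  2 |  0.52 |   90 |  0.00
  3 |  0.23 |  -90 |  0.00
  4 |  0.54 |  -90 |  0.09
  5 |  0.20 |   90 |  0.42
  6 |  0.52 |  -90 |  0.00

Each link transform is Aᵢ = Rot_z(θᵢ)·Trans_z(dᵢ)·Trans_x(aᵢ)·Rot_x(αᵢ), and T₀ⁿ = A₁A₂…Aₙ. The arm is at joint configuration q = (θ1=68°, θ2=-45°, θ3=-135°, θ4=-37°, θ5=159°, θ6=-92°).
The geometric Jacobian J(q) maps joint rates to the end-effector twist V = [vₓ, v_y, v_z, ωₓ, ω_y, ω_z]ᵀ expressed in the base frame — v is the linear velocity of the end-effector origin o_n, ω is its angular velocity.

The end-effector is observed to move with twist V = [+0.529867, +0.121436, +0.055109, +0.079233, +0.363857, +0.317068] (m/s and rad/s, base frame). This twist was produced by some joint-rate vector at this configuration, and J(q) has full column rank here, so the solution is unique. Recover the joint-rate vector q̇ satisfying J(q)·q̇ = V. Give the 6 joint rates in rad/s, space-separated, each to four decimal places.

o_n = [-0.1630, 0.5225, 0.0189]
J₁: ẑ×o_n = [-0.5225, -0.1630, 0.0000], ω = ẑ
J2: z=[0.9272, -0.3746, 0.0000] o=[0.1836, 0.4543, 0.3800] → [0.1353, 0.3348, -0.0666, 0.9272, -0.3746, 0.0000]
J3: z=[-0.2649, -0.6556, -0.7071] o=[0.3213, 0.7952, 0.0123] → [-0.1972, 0.3442, -0.2453, -0.2649, -0.6556, -0.7071]
J4: z=[-0.4683, 0.7285, -0.5000] o=[0.1274, 0.7495, 0.1273] → [-0.1925, 0.0944, 0.3179, -0.4683, 0.7285, -0.5000]
J5: z=[-0.2957, 0.4040, 0.8656] o=[-0.3643, 0.5163, 0.0681] → [-0.0252, 0.1597, -0.0832, -0.2957, 0.4040, 0.8656]
J6: z=[0.1388, -0.8784, 0.4574] o=[-0.2995, 0.7371, 0.4724] → [0.4965, 0.1254, 0.0901, 0.1388, -0.8784, 0.4574]
q̇ = J⁺·V = [-0.6760, 0.1320, -0.4600, -0.0240, 0.6720, 0.1620]

-0.6760 0.1320 -0.4600 -0.0240 0.6720 0.1620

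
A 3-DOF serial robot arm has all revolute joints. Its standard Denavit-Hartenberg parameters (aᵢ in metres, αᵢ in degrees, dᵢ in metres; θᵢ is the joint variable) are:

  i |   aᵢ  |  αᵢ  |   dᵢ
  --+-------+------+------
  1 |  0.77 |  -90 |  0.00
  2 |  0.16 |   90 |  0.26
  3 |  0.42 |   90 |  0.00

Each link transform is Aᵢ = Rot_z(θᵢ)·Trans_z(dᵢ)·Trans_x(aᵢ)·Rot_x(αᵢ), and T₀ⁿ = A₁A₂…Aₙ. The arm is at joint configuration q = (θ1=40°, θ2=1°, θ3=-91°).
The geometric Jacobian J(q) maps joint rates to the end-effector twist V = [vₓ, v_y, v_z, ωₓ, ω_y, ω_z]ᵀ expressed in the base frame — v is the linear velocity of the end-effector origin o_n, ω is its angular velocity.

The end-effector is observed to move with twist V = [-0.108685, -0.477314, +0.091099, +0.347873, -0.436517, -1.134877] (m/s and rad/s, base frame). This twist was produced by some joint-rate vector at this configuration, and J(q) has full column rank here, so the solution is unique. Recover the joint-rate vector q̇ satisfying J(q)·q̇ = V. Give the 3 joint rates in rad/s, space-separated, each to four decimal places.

-0.3270 -0.5580 -0.8080

o_n = [0.8096, 0.4705, -0.0027]
J₁: ẑ×o_n = [-0.4705, 0.8096, 0.0000], ω = ẑ
J2: z=[-0.6428, 0.7660, 0.0000] o=[0.5899, 0.4949, 0.0000] → [-0.0020, -0.0017, -0.1526, -0.6428, 0.7660, 0.0000]
J3: z=[0.0134, 0.0112, 0.9998] o=[0.5453, 0.7969, -0.0028] → [0.3264, 0.2643, -0.0073, 0.0134, 0.0112, 0.9998]
q̇ = J⁺·V = [-0.3270, -0.5580, -0.8080]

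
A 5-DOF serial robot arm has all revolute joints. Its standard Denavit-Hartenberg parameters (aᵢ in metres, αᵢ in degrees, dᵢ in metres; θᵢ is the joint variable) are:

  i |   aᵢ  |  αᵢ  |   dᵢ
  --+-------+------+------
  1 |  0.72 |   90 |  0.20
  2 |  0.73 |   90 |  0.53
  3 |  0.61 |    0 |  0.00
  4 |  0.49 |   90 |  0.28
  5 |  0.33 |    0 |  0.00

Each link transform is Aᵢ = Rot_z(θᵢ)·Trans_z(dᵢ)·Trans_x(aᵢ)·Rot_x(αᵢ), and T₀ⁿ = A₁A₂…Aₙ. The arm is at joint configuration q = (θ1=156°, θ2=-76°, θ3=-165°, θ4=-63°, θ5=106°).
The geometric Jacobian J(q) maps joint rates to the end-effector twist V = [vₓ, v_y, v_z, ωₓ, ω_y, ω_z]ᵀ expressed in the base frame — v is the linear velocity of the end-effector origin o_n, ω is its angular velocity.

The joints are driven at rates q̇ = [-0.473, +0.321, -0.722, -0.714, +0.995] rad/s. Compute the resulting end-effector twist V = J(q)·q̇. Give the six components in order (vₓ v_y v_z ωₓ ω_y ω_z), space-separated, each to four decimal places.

0.3414 0.5336 -0.6814 -1.0349 1.5410 -0.8431

o_n = [0.1715, 0.6556, 0.1780]
J₁: ẑ×o_n = [-0.6556, 0.1715, 0.0000], ω = ẑ
J2: z=[0.4067, 0.9135, 0.0000] o=[-0.6578, 0.2929, 0.2000] → [-0.0201, 0.0090, -0.6100, 0.4067, 0.9135, 0.0000]
J3: z=[0.8864, -0.3947, -0.2419] o=[-0.6035, 0.8489, -0.5083] → [-0.3176, -0.7958, 0.1345, 0.8864, -0.3947, -0.2419]
J4: z=[0.8864, -0.3947, -0.2419] o=[-0.5375, 0.6467, 0.0634] → [-0.0431, -0.2731, 0.2877, 0.8864, -0.3947, -0.2419]
J5: z=[0.1079, 0.6844, -0.7211] o=[-0.0687, 0.8365, 0.3138] → [-0.2234, -0.1586, -0.1839, 0.1079, 0.6844, -0.7211]
V = J·q̇ = [0.3414, 0.5336, -0.6814, -1.0349, 1.5410, -0.8431]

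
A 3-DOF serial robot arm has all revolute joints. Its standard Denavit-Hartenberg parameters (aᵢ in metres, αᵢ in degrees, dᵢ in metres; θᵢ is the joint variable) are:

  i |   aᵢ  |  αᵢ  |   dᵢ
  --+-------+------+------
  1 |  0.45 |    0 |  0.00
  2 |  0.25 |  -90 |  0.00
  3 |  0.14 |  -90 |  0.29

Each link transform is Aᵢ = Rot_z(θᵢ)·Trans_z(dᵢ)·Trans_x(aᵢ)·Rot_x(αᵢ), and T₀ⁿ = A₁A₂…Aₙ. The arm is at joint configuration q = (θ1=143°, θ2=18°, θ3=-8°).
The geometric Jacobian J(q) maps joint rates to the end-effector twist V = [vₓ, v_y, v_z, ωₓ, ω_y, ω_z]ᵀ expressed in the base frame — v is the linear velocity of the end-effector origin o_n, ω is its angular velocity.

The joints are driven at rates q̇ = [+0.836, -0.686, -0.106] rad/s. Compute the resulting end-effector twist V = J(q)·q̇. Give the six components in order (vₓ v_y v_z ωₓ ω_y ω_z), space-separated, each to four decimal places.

-0.2023 -0.3704 0.0147 0.0345 0.1002 0.1500

o_n = [-0.8213, 0.1231, 0.0195]
J₁: ẑ×o_n = [-0.1231, -0.8213, 0.0000], ω = ẑ
J2: z=[0.0000, 0.0000, 1.0000] o=[-0.3594, 0.2708, 0.0000] → [0.1477, -0.4619, 0.0000, 0.0000, 0.0000, 1.0000]
J3: z=[-0.3256, -0.9455, 0.0000] o=[-0.5958, 0.3522, 0.0000] → [-0.0184, 0.0063, -0.1386, -0.3256, -0.9455, 0.0000]
V = J·q̇ = [-0.2023, -0.3704, 0.0147, 0.0345, 0.1002, 0.1500]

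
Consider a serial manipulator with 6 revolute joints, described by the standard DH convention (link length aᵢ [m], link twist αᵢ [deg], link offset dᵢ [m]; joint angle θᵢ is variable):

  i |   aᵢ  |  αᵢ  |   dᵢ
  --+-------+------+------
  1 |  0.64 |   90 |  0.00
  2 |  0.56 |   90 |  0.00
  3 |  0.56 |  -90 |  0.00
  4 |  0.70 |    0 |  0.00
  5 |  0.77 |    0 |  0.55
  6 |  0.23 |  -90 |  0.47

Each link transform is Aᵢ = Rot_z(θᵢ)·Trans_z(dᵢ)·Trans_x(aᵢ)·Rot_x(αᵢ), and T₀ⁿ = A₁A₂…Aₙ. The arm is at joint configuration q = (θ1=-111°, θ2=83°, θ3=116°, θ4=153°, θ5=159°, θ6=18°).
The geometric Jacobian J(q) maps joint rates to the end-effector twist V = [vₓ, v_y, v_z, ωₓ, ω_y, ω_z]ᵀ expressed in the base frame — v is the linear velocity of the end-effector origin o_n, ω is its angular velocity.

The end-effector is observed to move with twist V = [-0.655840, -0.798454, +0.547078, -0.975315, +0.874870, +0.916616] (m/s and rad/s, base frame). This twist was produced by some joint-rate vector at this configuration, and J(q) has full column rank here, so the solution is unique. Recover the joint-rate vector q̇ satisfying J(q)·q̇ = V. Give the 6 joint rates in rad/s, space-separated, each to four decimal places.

o_n = [-0.4613, -0.8174, -0.6823]
J₁: ẑ×o_n = [0.8174, -0.4613, 0.0000], ω = ẑ
J2: z=[-0.9336, 0.3584, 0.0000] o=[-0.2294, -0.5975, 0.0000] → [-0.2445, -0.6369, 0.2884, -0.9336, 0.3584, 0.0000]
J3: z=[-0.3557, -0.9266, -0.1219] o=[-0.2538, -0.6612, 0.5558] → [1.1282, -0.4151, -0.1367, -0.3557, -0.9266, -0.1219]
J4: z=[0.4485, -0.0548, -0.8921] o=[-0.7130, -0.4529, 0.3122] → [-0.2706, 0.2215, -0.1497, 0.4485, -0.0548, -0.8921]
J5: z=[0.4485, -0.0548, -0.8921] o=[-0.0885, -0.3904, 0.6223] → [-0.3094, 0.9176, -0.2119, 0.4485, -0.0548, -0.8921]
J6: z=[0.4485, -0.0548, -0.8921] o=[-0.4679, -0.7592, -0.1623] → [-0.0234, 0.2273, -0.0258, 0.4485, -0.0548, -0.8921]
q̇ = J⁺·V = [-0.3080, 0.6590, -0.6130, -0.8760, -0.7060, 0.2930]

-0.3080 0.6590 -0.6130 -0.8760 -0.7060 0.2930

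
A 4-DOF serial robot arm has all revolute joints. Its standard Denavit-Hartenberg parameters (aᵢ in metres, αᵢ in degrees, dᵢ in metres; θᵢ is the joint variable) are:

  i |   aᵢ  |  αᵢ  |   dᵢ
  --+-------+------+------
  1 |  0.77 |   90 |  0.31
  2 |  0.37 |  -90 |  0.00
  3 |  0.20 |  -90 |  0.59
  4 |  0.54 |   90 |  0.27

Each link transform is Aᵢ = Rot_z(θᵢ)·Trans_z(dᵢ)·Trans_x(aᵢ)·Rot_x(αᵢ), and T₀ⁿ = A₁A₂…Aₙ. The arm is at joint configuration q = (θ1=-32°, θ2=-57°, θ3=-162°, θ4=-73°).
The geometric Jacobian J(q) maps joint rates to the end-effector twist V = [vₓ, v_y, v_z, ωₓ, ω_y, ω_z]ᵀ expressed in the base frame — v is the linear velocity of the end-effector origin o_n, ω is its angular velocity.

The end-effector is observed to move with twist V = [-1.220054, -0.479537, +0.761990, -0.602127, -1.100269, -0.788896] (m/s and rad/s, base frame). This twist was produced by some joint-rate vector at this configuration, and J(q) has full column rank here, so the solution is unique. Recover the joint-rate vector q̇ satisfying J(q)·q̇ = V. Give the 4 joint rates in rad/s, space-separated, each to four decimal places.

o_n = [1.2975, -1.2439, 0.8178]
J₁: ẑ×o_n = [1.2439, 1.2975, -0.0000], ω = ẑ
J2: z=[-0.5299, -0.8480, 0.0000] o=[0.6530, -0.4080, 0.3100] → [-0.4306, 0.2691, 0.9895, -0.5299, -0.8480, 0.0000]
J3: z=[0.7112, -0.4444, 0.5446] o=[0.8239, -0.5148, -0.0003] → [0.0335, -0.3239, -0.3081, 0.7112, -0.4444, 0.5446]
J4: z=[-0.3613, -0.8957, -0.2592] o=[1.1229, -0.7746, 0.4806] → [-0.4237, 0.0766, 0.3259, -0.3613, -0.8957, -0.2592]
q̇ = J⁺·V = [-0.5360, 0.4780, -0.0770, 0.8140]

-0.5360 0.4780 -0.0770 0.8140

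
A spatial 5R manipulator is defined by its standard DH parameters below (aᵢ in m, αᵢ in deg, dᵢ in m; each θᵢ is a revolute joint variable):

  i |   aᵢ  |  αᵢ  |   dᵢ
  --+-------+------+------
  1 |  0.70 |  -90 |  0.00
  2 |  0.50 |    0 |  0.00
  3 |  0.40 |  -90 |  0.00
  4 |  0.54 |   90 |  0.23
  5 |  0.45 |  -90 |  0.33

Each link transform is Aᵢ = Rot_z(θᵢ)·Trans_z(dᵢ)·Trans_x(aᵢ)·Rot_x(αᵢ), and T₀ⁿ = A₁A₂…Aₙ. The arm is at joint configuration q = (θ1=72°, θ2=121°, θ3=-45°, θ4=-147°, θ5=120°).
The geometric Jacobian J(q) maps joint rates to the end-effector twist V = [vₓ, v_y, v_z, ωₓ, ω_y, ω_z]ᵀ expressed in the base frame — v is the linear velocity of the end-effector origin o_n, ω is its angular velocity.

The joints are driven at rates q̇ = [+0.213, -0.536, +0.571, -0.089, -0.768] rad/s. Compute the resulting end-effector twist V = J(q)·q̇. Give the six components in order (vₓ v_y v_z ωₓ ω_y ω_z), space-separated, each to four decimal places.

-0.0763 0.0482 0.0761 -0.5879 0.3882 -0.1713

o_n = [0.0477, -0.1937, -0.5359]
J₁: ẑ×o_n = [0.1937, 0.0477, -0.0000], ω = ẑ
J2: z=[-0.9511, 0.3090, 0.0000] o=[0.2163, 0.6657, 0.0000] → [-0.1656, -0.5097, 0.8694, -0.9511, 0.3090, 0.0000]
J3: z=[-0.9511, 0.3090, 0.0000] o=[0.1367, 0.4208, -0.4286] → [-0.0332, -0.1021, 0.6119, -0.9511, 0.3090, 0.0000]
J4: z=[-0.2998, -0.9228, -0.2419] o=[0.1666, 0.5129, -0.8167] → [-0.4301, 0.1130, 0.1021, -0.2998, -0.9228, -0.2419]
J5: z=[0.7569, -0.3845, 0.5285] o=[-0.2159, 0.2873, -0.4329] → [0.2938, 0.2172, -0.2627, 0.7569, -0.3845, 0.5285]
V = J·q̇ = [-0.0763, 0.0482, 0.0761, -0.5879, 0.3882, -0.1713]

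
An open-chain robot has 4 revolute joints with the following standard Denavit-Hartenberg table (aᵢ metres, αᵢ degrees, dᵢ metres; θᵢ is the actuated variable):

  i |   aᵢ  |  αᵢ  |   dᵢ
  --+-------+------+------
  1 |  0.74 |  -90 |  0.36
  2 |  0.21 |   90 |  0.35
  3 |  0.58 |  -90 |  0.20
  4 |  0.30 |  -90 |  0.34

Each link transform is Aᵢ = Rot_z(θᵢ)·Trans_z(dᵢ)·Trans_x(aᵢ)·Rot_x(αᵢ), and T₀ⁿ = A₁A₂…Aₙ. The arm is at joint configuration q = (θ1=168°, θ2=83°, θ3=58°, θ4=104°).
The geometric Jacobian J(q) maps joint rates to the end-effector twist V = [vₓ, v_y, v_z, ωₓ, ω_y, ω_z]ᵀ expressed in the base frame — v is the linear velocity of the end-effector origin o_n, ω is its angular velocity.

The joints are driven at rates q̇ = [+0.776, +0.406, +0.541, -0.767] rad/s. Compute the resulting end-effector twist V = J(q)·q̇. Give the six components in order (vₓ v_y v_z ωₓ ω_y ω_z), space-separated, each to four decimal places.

o_n = [-0.8578, -0.7996, 0.1598]
J₁: ẑ×o_n = [0.7996, -0.8578, 0.0000], ω = ẑ
J2: z=[-0.2079, -0.9781, 0.0000] o=[-0.7238, 0.1539, 0.3600] → [0.1959, -0.0416, 0.0672, -0.2079, -0.9781, 0.0000]
J3: z=[-0.9709, 0.2064, 0.1219] o=[-0.8216, -0.1832, 0.1516] → [0.0768, 0.0035, 0.6059, -0.9709, 0.2064, 0.1219]
J4: z=[-0.0091, -0.5398, 0.8417] o=[-1.1547, -0.6152, -0.1291] → [-0.0007, 0.2525, 0.1619, -0.0091, -0.5398, 0.8417]
V = J·q̇ = [0.7422, -0.8743, 0.2309, -0.6027, 0.1286, 0.1963]

0.7422 -0.8743 0.2309 -0.6027 0.1286 0.1963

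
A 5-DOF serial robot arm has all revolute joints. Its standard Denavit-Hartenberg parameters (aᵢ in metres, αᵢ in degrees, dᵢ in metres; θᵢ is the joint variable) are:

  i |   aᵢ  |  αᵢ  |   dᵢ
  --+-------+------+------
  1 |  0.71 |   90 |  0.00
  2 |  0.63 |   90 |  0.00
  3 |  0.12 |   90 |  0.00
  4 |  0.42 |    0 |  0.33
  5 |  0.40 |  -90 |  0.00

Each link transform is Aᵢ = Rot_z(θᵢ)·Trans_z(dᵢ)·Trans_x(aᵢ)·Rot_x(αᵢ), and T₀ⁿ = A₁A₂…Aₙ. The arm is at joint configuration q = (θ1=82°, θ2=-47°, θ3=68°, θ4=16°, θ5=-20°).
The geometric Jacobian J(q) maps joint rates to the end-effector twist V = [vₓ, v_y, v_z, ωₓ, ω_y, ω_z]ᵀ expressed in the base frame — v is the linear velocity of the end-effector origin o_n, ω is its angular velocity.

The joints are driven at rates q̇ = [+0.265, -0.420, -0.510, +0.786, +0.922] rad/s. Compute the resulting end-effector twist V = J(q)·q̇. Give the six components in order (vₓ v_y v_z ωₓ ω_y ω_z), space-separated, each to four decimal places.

o_n = [0.9363, 1.4032, -0.9973]
J₁: ẑ×o_n = [-1.4032, 0.9363, 0.0000], ω = ẑ
J2: z=[0.9903, -0.1392, 0.0000] o=[0.0988, 0.7031, 0.0000] → [0.1388, 0.9876, 0.8098, 0.9903, -0.1392, 0.0000]
J3: z=[-0.1018, -0.7242, -0.6820] o=[0.1586, 1.1286, -0.4608] → [0.5758, -0.5850, 0.5353, -0.1018, -0.7242, -0.6820]
J4: z=[-0.2830, 0.6783, -0.6781] o=[0.2731, 1.1434, -0.4936] → [-0.1655, -0.5923, -0.5234, -0.2830, 0.6783, -0.6781]
J5: z=[-0.2830, 0.6783, -0.6781] o=[0.5529, 1.3335, -0.9070] → [-0.0140, -0.2855, -0.2798, -0.2830, 0.6783, -0.6781]
V = J·q̇ = [-0.8668, -0.5971, -1.2825, -0.8473, 1.5864, -0.5454]

-0.8668 -0.5971 -1.2825 -0.8473 1.5864 -0.5454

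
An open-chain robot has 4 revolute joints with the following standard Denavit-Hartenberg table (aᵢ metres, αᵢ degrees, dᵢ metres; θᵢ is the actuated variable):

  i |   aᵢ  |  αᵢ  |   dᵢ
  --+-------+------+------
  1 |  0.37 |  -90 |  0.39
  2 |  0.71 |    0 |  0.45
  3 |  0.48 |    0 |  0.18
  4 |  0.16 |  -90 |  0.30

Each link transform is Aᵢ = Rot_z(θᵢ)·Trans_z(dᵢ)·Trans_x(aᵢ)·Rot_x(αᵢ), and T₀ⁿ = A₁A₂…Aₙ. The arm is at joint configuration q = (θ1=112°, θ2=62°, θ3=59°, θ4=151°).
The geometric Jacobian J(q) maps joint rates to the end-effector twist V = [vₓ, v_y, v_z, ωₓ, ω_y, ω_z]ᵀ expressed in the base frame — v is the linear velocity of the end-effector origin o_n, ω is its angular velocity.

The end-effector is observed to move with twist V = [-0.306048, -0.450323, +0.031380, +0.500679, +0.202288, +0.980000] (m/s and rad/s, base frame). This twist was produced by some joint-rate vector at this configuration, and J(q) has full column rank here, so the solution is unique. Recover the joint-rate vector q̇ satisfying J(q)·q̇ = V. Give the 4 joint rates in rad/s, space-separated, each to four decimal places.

0.9800 -0.6280 -0.1040 0.1920

o_n = [-1.0352, 0.0797, -0.4884]
J₁: ẑ×o_n = [-0.0797, -1.0352, 0.0000], ω = ẑ
J2: z=[-0.9272, -0.3746, 0.0000] o=[-0.1386, 0.3431, 0.3900] → [0.3291, -0.8145, -0.0917, -0.9272, -0.3746, 0.0000]
J3: z=[-0.9272, -0.3746, 0.0000] o=[-0.6807, 0.4835, -0.2369] → [0.0942, -0.2332, 0.2416, -0.9272, -0.3746, 0.0000]
J4: z=[-0.9272, -0.3746, 0.0000] o=[-0.7550, 0.1869, -0.6483] → [-0.0599, 0.1483, -0.0056, -0.9272, -0.3746, 0.0000]
q̇ = J⁺·V = [0.9800, -0.6280, -0.1040, 0.1920]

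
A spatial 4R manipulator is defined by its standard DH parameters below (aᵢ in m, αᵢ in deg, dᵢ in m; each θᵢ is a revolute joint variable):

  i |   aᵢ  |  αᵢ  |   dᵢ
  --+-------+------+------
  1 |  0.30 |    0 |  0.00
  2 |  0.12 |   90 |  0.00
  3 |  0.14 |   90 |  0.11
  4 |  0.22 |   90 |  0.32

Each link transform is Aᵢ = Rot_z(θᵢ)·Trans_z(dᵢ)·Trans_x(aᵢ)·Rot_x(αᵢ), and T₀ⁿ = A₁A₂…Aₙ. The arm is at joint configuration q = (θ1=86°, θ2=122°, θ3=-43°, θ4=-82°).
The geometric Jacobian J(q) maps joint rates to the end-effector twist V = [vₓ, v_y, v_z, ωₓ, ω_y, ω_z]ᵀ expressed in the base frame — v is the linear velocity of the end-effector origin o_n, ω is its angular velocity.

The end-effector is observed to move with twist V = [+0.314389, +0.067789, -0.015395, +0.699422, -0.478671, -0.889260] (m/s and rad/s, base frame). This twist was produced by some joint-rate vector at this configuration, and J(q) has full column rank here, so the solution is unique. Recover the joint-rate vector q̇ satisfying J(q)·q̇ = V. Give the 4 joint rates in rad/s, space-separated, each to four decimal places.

-0.7410 0.2730 -0.7510 0.5760

o_n = [0.0481, 0.1916, -0.3504]
J₁: ẑ×o_n = [-0.1916, 0.0481, 0.0000], ω = ẑ
J2: z=[0.0000, 0.0000, 1.0000] o=[0.0209, 0.2993, 0.0000] → [0.1077, 0.0272, -0.0000, 0.0000, 0.0000, 1.0000]
J3: z=[-0.4695, 0.8829, 0.0000] o=[-0.0850, 0.2429, 0.0000] → [-0.3094, -0.1645, -0.0935, -0.4695, 0.8829, 0.0000]
J4: z=[0.6022, 0.3202, -0.7314] o=[-0.2271, 0.2920, -0.0955] → [-0.1551, -0.0478, -0.1486, 0.6022, 0.3202, -0.7314]
q̇ = J⁺·V = [-0.7410, 0.2730, -0.7510, 0.5760]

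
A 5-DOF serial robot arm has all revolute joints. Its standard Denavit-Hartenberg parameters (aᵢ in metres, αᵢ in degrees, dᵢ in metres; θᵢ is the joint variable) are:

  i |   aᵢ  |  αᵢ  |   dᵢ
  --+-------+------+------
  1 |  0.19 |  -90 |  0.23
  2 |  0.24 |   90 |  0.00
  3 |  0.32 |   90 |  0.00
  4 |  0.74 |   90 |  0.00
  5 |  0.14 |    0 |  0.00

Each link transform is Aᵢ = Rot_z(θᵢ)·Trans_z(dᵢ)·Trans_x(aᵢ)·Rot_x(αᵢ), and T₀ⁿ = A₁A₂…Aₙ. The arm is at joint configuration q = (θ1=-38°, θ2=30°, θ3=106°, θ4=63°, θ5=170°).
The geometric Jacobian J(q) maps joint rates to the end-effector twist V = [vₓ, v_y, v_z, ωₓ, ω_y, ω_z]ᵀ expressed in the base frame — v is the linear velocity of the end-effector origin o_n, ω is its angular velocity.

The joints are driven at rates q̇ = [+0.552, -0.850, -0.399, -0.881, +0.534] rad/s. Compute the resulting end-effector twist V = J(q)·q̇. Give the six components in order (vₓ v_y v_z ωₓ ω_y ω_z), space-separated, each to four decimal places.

-0.1239 1.0930 0.0675 -1.3114 0.2182 0.4855

o_n = [0.7845, 0.1194, 0.6447]
J₁: ẑ×o_n = [-0.1194, 0.7845, 0.0000], ω = ẑ
J2: z=[0.6157, 0.7880, 0.0000] o=[0.1497, -0.1170, 0.2300] → [0.3268, -0.2553, -0.3547, 0.6157, 0.7880, 0.0000]
J3: z=[0.3940, -0.3078, 0.8660] o=[0.3135, -0.2449, 0.1100] → [-0.4801, 0.1972, 0.2885, 0.3940, -0.3078, 0.8660]
J4: z=[0.8257, -0.2953, -0.4806] o=[0.4427, 0.0445, 0.1541] → [-0.1089, -0.5694, 0.1628, 0.8257, -0.2953, -0.4806]
J5: z=[0.1808, 0.9456, -0.2704] o=[0.8381, 0.1454, 0.7714] → [-0.1268, 0.0374, 0.0460, 0.1808, 0.9456, -0.2704]
V = J·q̇ = [-0.1239, 1.0930, 0.0675, -1.3114, 0.2182, 0.4855]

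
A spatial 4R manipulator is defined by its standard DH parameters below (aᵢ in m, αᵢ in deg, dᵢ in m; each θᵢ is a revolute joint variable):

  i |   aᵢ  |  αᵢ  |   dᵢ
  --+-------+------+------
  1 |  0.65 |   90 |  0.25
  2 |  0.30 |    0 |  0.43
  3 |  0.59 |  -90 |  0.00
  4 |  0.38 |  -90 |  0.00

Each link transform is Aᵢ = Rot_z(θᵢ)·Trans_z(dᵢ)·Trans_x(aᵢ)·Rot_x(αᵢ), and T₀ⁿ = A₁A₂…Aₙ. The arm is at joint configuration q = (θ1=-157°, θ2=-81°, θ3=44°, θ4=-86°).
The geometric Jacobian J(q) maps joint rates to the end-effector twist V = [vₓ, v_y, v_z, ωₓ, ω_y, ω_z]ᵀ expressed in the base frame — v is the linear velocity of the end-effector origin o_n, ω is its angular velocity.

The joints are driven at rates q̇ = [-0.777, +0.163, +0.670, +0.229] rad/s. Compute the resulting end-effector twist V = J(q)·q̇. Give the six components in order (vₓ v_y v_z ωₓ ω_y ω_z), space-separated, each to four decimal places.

-0.1728 0.9239 0.3655 -0.4523 0.7129 -0.5941

o_n = [-1.4109, 0.2801, -0.4173]
J₁: ẑ×o_n = [-0.2801, -1.4109, 0.0000], ω = ẑ
J2: z=[-0.3907, 0.9205, 0.0000] o=[-0.5983, -0.2540, 0.2500] → [-0.6143, -0.2607, 0.5393, -0.3907, 0.9205, 0.0000]
J3: z=[-0.3907, 0.9205, 0.0000] o=[-0.8095, 0.1235, -0.0463] → [-0.3415, -0.1450, 0.4924, -0.3907, 0.9205, 0.0000]
J4: z=[-0.5540, -0.2351, 0.7986] o=[-1.2433, -0.0606, -0.4014] → [-0.2683, -0.1427, -0.2281, -0.5540, -0.2351, 0.7986]
V = J·q̇ = [-0.1728, 0.9239, 0.3655, -0.4523, 0.7129, -0.5941]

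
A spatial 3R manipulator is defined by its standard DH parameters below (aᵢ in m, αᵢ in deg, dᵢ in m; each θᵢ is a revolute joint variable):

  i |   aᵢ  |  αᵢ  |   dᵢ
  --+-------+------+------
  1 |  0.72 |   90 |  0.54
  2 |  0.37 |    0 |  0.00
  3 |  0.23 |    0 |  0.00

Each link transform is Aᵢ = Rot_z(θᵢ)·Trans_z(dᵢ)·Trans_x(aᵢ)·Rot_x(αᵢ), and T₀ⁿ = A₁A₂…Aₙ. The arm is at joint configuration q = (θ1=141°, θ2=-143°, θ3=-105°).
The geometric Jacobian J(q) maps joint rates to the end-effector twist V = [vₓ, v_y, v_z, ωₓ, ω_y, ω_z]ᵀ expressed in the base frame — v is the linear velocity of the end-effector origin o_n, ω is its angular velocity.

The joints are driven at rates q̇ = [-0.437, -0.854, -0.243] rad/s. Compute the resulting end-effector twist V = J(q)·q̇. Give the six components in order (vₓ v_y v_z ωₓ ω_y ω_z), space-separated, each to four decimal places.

o_n = [-0.2629, 0.2129, 0.5306]
J₁: ẑ×o_n = [-0.2129, -0.2629, 0.0000], ω = ẑ
J2: z=[0.6293, 0.7771, 0.0000] o=[-0.5595, 0.4531, 0.5400] → [-0.0073, 0.0059, -0.3817, 0.6293, 0.7771, 0.0000]
J3: z=[0.6293, 0.7771, 0.0000] o=[-0.3299, 0.2671, 0.3173] → [0.1657, -0.1342, -0.0862, 0.6293, 0.7771, 0.0000]
V = J·q̇ = [0.0590, 0.1425, 0.3469, -0.6904, -0.8525, -0.4370]

0.0590 0.1425 0.3469 -0.6904 -0.8525 -0.4370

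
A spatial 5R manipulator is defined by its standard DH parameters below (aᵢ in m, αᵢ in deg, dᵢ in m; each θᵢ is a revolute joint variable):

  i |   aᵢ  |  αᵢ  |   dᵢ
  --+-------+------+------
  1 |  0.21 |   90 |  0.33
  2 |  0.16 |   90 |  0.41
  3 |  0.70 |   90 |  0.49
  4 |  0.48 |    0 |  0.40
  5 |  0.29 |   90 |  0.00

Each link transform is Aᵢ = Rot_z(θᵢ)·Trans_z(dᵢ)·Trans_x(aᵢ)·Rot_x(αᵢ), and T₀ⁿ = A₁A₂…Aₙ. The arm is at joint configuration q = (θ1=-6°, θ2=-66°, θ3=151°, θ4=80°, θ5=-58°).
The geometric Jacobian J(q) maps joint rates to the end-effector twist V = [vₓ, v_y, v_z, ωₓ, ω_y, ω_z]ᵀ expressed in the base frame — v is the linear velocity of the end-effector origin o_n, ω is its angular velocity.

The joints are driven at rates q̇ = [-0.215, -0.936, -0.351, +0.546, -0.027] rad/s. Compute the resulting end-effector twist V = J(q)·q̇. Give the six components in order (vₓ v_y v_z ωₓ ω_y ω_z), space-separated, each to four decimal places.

o_n = [-1.1264, -1.1586, 0.4117]
J₁: ẑ×o_n = [1.1586, -1.1264, 0.0000], ω = ẑ
J2: z=[-0.1045, -0.9945, 0.0000] o=[0.2088, -0.0220, 0.3300] → [-0.0812, 0.0085, -1.2091, -0.1045, -0.9945, 0.0000]
J3: z=[-0.9085, 0.0955, -0.4067] o=[0.2307, -0.4365, 0.1838] → [-0.2719, 0.7590, 0.7856, -0.9085, 0.0955, -0.4067]
J4: z=[0.1047, -0.8904, -0.4429] o=[-0.4976, -0.7012, 0.5438] → [-0.0849, 0.2923, -0.6078, 0.1047, -0.8904, -0.4429]
J5: z=[0.1047, -0.8904, -0.4429] o=[-0.9189, -1.0493, 0.2410] → [-0.2004, 0.0740, -0.1962, 0.1047, -0.8904, -0.4429]
V = J·q̇ = [-0.1186, 0.1254, 0.5294, 0.4711, 0.4352, -0.3021]

-0.1186 0.1254 0.5294 0.4711 0.4352 -0.3021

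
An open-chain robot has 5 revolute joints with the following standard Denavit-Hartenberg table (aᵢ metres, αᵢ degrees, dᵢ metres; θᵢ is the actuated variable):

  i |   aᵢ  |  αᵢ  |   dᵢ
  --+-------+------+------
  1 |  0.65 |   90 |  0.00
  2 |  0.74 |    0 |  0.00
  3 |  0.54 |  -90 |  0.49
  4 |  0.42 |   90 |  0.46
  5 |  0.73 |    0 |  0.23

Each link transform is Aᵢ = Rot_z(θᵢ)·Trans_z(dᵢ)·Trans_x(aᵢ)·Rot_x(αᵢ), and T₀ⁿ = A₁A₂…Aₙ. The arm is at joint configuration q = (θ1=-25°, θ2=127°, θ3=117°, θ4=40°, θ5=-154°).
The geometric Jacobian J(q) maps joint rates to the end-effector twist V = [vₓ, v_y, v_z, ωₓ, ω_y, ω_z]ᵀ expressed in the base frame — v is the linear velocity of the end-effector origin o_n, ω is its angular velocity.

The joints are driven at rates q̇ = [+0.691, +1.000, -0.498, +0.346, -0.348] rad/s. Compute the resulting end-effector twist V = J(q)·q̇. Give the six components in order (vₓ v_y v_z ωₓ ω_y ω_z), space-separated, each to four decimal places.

0.3832 -0.1878 -0.6192 0.2712 -0.3862 0.7404

o_n = [-0.2476, -0.7871, 0.0740]
J₁: ẑ×o_n = [0.7871, -0.2476, 0.0000], ω = ẑ
J2: z=[-0.4226, -0.9063, 0.0000] o=[0.5891, -0.2747, 0.0000] → [-0.0670, 0.0313, -0.5418, -0.4226, -0.9063, 0.0000]
J3: z=[-0.4226, -0.9063, 0.0000] o=[0.1855, -0.0865, 0.5910] → [0.4686, -0.2185, -0.0964, -0.4226, -0.9063, 0.0000]
J4: z=[0.8146, -0.3798, -0.4384] o=[-0.2361, -0.4305, 0.1056] → [-0.1443, 0.0308, -0.2948, 0.8146, -0.3798, -0.4384]
J5: z=[-0.5791, -0.5752, -0.5777] o=[0.1248, -0.3010, -0.3852] → [-0.5449, 0.4811, 0.0673, -0.5791, -0.5752, -0.5777]
V = J·q̇ = [0.3832, -0.1878, -0.6192, 0.2712, -0.3862, 0.7404]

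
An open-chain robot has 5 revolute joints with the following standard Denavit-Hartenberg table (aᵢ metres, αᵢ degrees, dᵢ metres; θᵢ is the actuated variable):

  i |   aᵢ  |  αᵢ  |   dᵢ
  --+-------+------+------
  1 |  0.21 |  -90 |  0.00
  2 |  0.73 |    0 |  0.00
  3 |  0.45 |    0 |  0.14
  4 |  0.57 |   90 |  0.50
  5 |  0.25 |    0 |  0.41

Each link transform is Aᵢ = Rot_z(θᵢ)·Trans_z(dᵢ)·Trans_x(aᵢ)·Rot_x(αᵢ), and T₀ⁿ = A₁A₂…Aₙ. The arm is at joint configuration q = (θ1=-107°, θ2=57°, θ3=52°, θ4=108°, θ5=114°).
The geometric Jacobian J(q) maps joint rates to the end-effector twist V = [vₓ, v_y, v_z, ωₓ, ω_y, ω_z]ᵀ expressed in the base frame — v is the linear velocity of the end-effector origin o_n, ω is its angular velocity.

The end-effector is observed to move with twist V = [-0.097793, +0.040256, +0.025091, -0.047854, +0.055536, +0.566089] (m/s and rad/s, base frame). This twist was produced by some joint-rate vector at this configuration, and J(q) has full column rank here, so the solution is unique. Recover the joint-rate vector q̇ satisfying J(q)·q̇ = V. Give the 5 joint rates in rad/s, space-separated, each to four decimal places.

0.6180 -0.4090 -0.2060 0.5530 0.0650

o_n = [0.8771, -0.1012, -1.0833]
J₁: ẑ×o_n = [0.1012, 0.8771, -0.0000], ω = ẑ
J2: z=[0.9563, -0.2924, 0.0000] o=[-0.0614, -0.2008, 0.0000] → [0.3167, 1.0360, 0.3697, 0.9563, -0.2924, 0.0000]
J3: z=[0.9563, -0.2924, 0.0000] o=[-0.1776, -0.5810, -0.6122] → [0.1377, 0.4505, 0.7673, 0.9563, -0.2924, 0.0000]
J4: z=[0.9563, -0.2924, 0.0000] o=[-0.0009, -0.4819, -1.0377] → [0.0133, 0.0436, 0.6208, 0.9563, -0.2924, 0.0000]
J5: z=[0.1760, 0.5755, -0.7986] o=[0.6103, -0.1927, -0.6947] → [-0.1506, -0.1447, -0.1374, 0.1760, 0.5755, -0.7986]
q̇ = J⁺·V = [0.6180, -0.4090, -0.2060, 0.5530, 0.0650]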